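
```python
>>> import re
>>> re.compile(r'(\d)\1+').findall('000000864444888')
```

['0', '4', '8']

After group 1 captures some text, `\1` only succeeds where that same text appears again.
Because there's exactly one group, `findall` drops the full match and keeps group 1 from each hit.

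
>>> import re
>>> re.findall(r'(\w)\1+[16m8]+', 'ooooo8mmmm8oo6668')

`\1` has to match the exact text group 1 already captured.
Because there's exactly one group, `findall` drops the full match and keeps group 1 from each hit.

['o', 'o']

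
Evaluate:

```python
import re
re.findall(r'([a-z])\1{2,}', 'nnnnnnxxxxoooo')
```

['n', 'x', 'o']

After group 1 captures some text, `\1` only succeeds where that same text appears again.
Walking the string: at [0:6] match 'nnnnnn', group 1 = 'n'; at [6:10] match 'xxxx', group 1 = 'x'; at [10:14] match 'oooo', group 1 = 'o'.
Because there's exactly one group, `findall` drops the full match and keeps group 1 from each hit.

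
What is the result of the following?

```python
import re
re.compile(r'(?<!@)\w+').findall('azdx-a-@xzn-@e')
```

['azdx', 'a', 'zn']

The negative lookahead/lookbehind blocks any match where the forbidden context is present.
Matches: at [0:4] → 'azdx'; at [5:6] → 'a'; at [9:11] → 'zn'.
Since nothing is captured, `findall` lists the 3 matched substrings directly.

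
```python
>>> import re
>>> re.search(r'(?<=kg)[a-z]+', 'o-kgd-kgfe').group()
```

The `(?=…)`/`(?<=…)` assertion just peeks at neighbouring text; it doesn't advance the match position.
Unlike `match`, `search` isn't anchored — it looks for the pattern anywhere in the string.
The match spans [4:5] → 'd'.

'd'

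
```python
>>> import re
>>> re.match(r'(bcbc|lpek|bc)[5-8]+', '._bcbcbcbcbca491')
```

`re.match` only tries the pattern at the start of the string.
Here the string doesn't start with a match, so the call returns None.

None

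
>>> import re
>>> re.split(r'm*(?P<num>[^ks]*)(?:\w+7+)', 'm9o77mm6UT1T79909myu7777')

Pattern: zero or more of a literal 'm'; then zero or more of any character except [ks] (captured as 'num'); then one or more of a word character, then one or more of a literal '7' (non-capturing group).
Matches to split on: at [0:24] → 'm9o77mm6UT1T79909myu7777'.
With a capturing group present, the delimiter's captured portion is kept in the result list.

['', '9o77mm6UT1T79909myu77', '']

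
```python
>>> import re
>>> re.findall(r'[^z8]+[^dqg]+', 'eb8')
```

['eb8']

`findall` yields the raw match text (1 of them) because the pattern has no groups.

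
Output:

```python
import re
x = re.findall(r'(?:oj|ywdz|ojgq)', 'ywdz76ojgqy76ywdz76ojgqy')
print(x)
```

`|` is ordered: at each position the engine commits to the first alternative that works.
Walking the string: at [0:4] → 'ywdz'; at [6:8] → 'oj'; at [13:17] → 'ywdz'; at [19:21] → 'oj'.
With no groups in the pattern, `findall` gives back each whole match — 4 here.

['ywdz', 'oj', 'ywdz', 'oj']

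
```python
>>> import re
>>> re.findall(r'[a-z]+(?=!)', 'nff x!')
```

The lookaround is zero-width — it requires the adjacent text to match without consuming it, so the asserted text isn't part of the match.
Walking the string: at [4:5] → 'x'.
With no groups in the pattern, `findall` gives back each whole match — 1 here.

['x']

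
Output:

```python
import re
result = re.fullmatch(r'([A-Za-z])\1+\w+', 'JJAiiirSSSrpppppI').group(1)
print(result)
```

J

The backreference `\1` re-matches whatever the first group consumed, character for character.
`re.fullmatch` is like wrapping the pattern in `^…$` (in single-line mode).
The match spans [0:17] → 'JJAiiirSSSrpppppI'.
Captured: group 1 = 'J'.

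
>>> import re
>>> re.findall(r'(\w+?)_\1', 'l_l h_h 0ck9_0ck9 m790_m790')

['l', 'h', '0ck9', 'm790']

`\1` is not a pattern — it's the concrete string captured by group 1, re-applied verbatim.
Matches: at [0:3] match 'l_l', group 1 = 'l'; at [4:7] match 'h_h', group 1 = 'h'; at [8:17] match '0ck9_0ck9', group 1 = '0ck9'; at [18:27] match 'm790_m790', group 1 = 'm790'.
One capturing group, so `findall` returns just the captured substring from each match — 4 in all.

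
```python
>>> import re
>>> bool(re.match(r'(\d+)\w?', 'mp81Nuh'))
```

Pattern: one or more of a digit (captured); then optionally a word character.
`re.match` won't scan ahead — the pattern has to work from the very first character.
Here the pattern fails at index 0, so the call returns None, and `bool(None)` is False.

False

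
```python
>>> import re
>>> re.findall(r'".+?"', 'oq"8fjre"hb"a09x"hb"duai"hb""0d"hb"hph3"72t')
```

['"8fjre"', '"a09x"', '"duai"', '""0d"', '"hph3"']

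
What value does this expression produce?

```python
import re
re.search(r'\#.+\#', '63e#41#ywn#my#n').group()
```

The match spans [3:14] → '#41#ywn#my#'.

'#41#ywn#my#'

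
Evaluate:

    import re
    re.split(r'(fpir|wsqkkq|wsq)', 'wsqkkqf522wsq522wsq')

['', 'wsqkkq', 'f522', 'wsq', '522', 'wsq', '']

Branches in `(...|...)` are attempted left-to-right; the first branch that allows the whole pattern to succeed is taken.
Matches to split on: at [0:6] → 'wsqkkq'; at [10:13] → 'wsq'; at [16:19] → 'wsq'.
`re.split` interleaves the captured-group text with the surrounding fragments.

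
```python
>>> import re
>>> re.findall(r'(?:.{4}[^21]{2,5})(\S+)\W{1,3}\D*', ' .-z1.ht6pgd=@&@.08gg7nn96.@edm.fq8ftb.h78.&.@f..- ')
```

The pattern matches exactly 4 of any character, then 2 to 5 of any character except [21] (non-capturing group); then one or more of a non-whitespace character (captured); then 1 to 3 of a non-word character, then zero or more of a non-digit.
Scanning left to right: at [1:51] match '.-z1.ht6pgd=@&@.08gg7nn96.@edm.fq8ftb.h78.&.@f..- ', group 1 = 'gd=@&@.08gg7nn96.@edm.fq8ftb.h78.&.@f..-'.
With a single group, `findall` returns only what that group captured — 1 item.

['gd=@&@.08gg7nn96.@edm.fq8ftb.h78.&.@f..-']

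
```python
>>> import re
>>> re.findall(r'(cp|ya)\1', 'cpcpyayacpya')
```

A backreference is literal: `\1` must see the identical characters the first group matched.
Scanning left to right: at [0:4] match 'cpcp', group 1 = 'cp'; at [4:8] match 'yaya', group 1 = 'ya'.
With a single group, `findall` returns only what that group captured — 2 items.

['cp', 'ya']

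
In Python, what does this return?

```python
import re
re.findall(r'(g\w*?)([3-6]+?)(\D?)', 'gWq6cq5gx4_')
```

Pattern: a literal 'g', then zero or more of a word character (lazy) (captured); then one or more of a character in [3-6] (lazy) (captured); then optionally a non-digit (captured).
A `+?`/`*?`/`{m,n}?` starts at its minimum and grows only as far as needed for what follows to match.
Matches: at [0:5] match 'gWq6c', groups = ('gWq', '6', 'c'); at [7:11] match 'gx4_', groups = ('gx', '4', '_').
`findall` packs the 3 group values into a tuple for every match.

[('gWq', '6', 'c'), ('gx', '4', '_')]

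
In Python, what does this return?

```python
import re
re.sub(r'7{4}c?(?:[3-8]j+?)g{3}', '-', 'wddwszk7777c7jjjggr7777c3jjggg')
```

'wddwszk7777c7jjjggr-'

Pattern: exactly 4 of a literal '7', then optionally the literal 'c'; then a character in [3-8], then one or more of the literal 'j' (lazy) (non-capturing group); then exactly 3 of a literal 'g'.
Matches: at [19:30] → '7777c3jjggg'.
`sub` substitutes '-' at each match site.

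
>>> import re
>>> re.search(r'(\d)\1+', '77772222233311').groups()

('7',)

`\1` is not a pattern — it's the concrete string captured by group 1, re-applied verbatim.
`search` walks the string left to right and returns the first match it finds.
The match spans [0:4] → '7777'.
Captured: group 1 = '7'.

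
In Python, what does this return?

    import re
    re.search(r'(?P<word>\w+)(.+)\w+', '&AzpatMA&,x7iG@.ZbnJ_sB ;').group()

'AzpatMA&,x7iG@.ZbnJ_sB'

The match spans [1:23] → 'AzpatMA&,x7iG@.ZbnJ_sB'.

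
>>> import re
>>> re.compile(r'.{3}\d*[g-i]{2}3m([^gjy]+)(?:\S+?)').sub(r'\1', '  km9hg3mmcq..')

' mcq.'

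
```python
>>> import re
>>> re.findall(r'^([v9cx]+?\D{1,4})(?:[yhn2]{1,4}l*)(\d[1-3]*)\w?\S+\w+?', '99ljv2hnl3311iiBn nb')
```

[('99ljv', '3311')]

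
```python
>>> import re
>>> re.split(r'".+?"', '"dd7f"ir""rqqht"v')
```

['', 'ir', 'v']

Lazy quantifiers expand one character at a time until the remainder of the pattern can match.
Matches to split on: at [0:6] → '"dd7f"'; at [8:16] → '""rqqht"'.
`split` removes every match and returns the 3 fragments in between.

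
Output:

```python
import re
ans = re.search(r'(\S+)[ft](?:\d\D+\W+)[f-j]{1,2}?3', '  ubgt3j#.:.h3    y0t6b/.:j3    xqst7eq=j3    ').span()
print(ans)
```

(2, 14)

This matches one or more of a non-whitespace character (captured); then one of [ft]; then a digit, then one or more of a non-digit, then one or more of a non-word character (non-capturing group); then 1 to 2 of a character in [f-j] (lazy); then a literal '3'.
`re.search` tries every starting position until one works.
The match spans [2:14] → 'ubgt3j#.:.h3'.
Captured: group 1 = 'ubg'.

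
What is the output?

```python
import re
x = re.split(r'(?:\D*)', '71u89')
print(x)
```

The pattern matches zero or more of a non-digit (non-capturing group).
Each match becomes a cut point; 7 segments remain.

['', '7', '1', '', '8', '9', '']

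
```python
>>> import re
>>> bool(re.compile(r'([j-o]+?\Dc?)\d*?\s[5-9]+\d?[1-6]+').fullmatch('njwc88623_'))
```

The pattern matches one or more of a character in [j-o] (lazy), then a non-digit, then optionally a literal 'c' (captured); then zero or more of a digit (lazy), then whitespace, then one or more of a character in [5-9]; then optionally a digit, then one or more of a character in [1-6].
`re.fullmatch` is like wrapping the pattern in `^…$` (in single-line mode).
Here there's no way to consume every character, so the call returns None, and `bool(None)` is False.

False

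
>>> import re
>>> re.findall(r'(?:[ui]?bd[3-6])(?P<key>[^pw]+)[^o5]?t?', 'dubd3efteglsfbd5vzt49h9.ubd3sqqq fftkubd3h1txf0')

['efteglsfbd5vzt49h9.ubd3sqqq fftkubd3h1txf0']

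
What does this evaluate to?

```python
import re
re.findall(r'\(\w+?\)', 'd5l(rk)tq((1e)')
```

['(rk)', '(1e)']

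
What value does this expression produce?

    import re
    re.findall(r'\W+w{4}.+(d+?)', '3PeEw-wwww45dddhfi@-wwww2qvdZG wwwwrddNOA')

['d']

The pattern matches one or more of a non-word character; then exactly 4 of the literal 'w', then one or more of any character; then one or more of a literal 'd' (lazy) (captured).
Scanning left to right: at [5:38] match '-wwww45dddhfi@-wwww2qvdZG wwwwrdd', group 1 = 'd'.
Because there's exactly one group, `findall` drops the full match and keeps group 1 from the one hit.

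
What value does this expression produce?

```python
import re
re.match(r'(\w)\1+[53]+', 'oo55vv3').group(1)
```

'o'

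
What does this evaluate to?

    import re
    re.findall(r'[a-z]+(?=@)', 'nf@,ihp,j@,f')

['nf', 'j']

Lookahead/lookbehind check context without consuming it, so the matched span excludes the asserted characters.
With no groups in the pattern, `findall` gives back each whole match — 2 here.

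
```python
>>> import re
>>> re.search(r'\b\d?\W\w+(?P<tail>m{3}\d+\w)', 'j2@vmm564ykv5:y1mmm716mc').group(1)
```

'mmm716m'

The pattern matches a word boundary (`\b`, zero-width); then optionally a digit, then a non-word character, then one or more of a word character; then exactly 3 of the literal 'm', then one or more of a digit, then a word character (captured as 'tail').
`re.search` scans for the first position where the pattern succeeds.
The match spans [13:23] → ':y1mmm716m'.
Captured: group 1 = 'mmm716m'.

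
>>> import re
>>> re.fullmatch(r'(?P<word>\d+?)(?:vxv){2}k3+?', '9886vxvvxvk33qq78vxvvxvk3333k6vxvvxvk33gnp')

None

For `fullmatch`, every character of the input must be accounted for by the pattern.
Here the string isn't matched end-to-end, so the call returns None.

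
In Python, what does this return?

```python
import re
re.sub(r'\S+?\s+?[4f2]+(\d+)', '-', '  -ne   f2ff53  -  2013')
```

This matches one or more of a non-whitespace character (lazy), then one or more of whitespace (lazy); then one or more of one of [4f2]; then one or more of a digit (captured).
Matches: at [2:14] → '-ne   f2ff53'; at [16:23] → '-  2013'.
Each match is replaced by '-'.

'  -  -'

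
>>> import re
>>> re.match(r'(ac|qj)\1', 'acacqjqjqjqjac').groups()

The match spans [0:4] → 'acac'.
Captured: group 1 = 'ac'.

('ac',)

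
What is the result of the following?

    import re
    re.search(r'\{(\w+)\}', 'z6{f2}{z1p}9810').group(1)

'f2'

`re.search` scans for the first position where the pattern succeeds.
The match spans [2:6] → '{f2}'.
Captured: group 1 = 'f2'.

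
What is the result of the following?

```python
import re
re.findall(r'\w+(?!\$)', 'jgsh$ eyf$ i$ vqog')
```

The negative lookahead/lookbehind blocks any match where the forbidden context is present.
Scanning left to right: at [0:3] → 'jgs'; at [6:8] → 'ey'; at [14:18] → 'vqog'.
With no groups in the pattern, `findall` gives back each whole match — 3 here.

['jgs', 'ey', 'vqog']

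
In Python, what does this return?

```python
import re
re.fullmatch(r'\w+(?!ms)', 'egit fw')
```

A negative assertion filters positions out without eating any characters.
For `fullmatch`, every character of the input must be accounted for by the pattern.
Here the pattern can't cover the whole string, so the call returns None.

None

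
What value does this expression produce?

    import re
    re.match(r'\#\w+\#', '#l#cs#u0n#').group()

`match` is anchored at position 0; if the pattern doesn't fit there, it returns None.
The match spans [0:3] → '#l#'.

'#l#'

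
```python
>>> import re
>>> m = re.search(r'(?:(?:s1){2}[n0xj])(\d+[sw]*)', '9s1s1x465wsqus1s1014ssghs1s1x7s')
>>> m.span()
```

(1, 11)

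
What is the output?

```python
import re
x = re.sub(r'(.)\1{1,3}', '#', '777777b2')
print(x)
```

The backreference `\1` re-matches whatever the first group consumed, character for character.
`sub` substitutes '#' at each match site.

##b2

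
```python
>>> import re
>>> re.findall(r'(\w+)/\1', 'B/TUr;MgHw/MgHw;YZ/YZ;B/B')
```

['MgHw', 'YZ', 'B']

A backreference is literal: `\1` must see the identical characters the first group matched.
With a single group, `findall` returns only what that group captured — 3 items.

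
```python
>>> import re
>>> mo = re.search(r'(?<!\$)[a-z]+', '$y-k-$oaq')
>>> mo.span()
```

(3, 4)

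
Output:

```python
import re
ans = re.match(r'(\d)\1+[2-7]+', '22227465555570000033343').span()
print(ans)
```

With `match`, the pattern is implicitly anchored at the beginning.
The match spans [0:13] → '2222746555557'.

(0, 13)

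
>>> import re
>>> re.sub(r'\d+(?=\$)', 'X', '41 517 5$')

'41 517 X$'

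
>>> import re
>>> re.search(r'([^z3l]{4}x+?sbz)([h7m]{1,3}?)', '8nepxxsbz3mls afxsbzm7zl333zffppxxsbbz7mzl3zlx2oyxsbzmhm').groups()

('s afxsbz', 'm')

The pattern matches exactly 4 of any character except [z3l], then one or more of a literal 'x' (lazy), then the literal 'sbz' (captured); then 1 to 3 of one of [h7m] (lazy) (captured).
Lazy quantifiers expand one character at a time until the remainder of the pattern can match.
`re.search` scans for the first position where the pattern succeeds.
The match spans [12:21] → 's afxsbzm'.
Captured: group 1 = 's afxsbz', group 2 = 'm'.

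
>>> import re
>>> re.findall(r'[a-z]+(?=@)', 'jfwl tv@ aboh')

['tv']

The lookaround is zero-width — it requires the adjacent text to match without consuming it, so the asserted text isn't part of the match.
`findall` yields the raw match text (1 of them) because the pattern has no groups.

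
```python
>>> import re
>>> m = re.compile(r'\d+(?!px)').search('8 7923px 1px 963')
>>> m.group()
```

'8'

The negative lookahead/lookbehind blocks any match where the forbidden context is present.
The match spans [0:1] → '8'.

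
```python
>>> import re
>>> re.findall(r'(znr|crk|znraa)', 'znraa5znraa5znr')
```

['znr', 'znr', 'znr']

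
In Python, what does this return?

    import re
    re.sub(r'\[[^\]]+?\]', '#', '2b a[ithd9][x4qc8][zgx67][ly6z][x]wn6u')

'2b a#####wn6u'

Each match is replaced by '#'.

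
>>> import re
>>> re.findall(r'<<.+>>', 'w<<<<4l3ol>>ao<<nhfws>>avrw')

['<<<<4l3ol>>ao<<nhfws>>']

Since nothing is captured, `findall` lists the 1 matched substring directly.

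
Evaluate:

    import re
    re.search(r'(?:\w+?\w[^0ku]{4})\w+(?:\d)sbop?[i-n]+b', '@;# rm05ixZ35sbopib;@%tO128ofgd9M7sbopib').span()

(4, 19)

The `?` after the quantifier makes it lazy — it takes as little as possible before letting the rest of the pattern try.
The match spans [4:19] → 'rm05ixZ35sbopib'.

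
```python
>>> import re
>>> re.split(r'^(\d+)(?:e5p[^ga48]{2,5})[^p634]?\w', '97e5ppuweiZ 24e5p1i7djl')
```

The pattern matches anchored at the start of the string; then one or more of a digit (captured); then the literal 'e5p', then 2 to 5 of any character except [ga48] (non-capturing group); then optionally any character except [p634], then a word character.
Matches to split on: at [0:11] → '97e5ppuweiZ'.
The group in the pattern means `split` returns the separators' captures alongside the pieces.

['', '97', ' 24e5p1i7djl']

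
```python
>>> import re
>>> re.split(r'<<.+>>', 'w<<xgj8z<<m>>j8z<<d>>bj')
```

Splitting on the pattern gives 2 pieces.

['w', 'bj']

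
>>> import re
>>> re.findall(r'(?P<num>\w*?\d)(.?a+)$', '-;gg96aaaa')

[('gg9', '6aaaa')]

The pattern matches zero or more of a word character (lazy), then a digit (captured as 'num'); then optionally any character, then one or more of the literal 'a' (captured); then anchored at the end.
The `?` after the quantifier makes it lazy — it takes as little as possible before letting the rest of the pattern try.
Matches: at [2:10] match 'gg96aaaa', groups = ('gg9', '6aaaa').
With 2 capturing groups, `findall` returns a 2-tuple per match.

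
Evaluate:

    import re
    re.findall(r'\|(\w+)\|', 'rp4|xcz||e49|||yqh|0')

['xcz', 'e49', 'yqh']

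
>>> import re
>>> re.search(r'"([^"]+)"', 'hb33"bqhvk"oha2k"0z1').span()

The match spans [4:11] → '"bqhvk"'.

(4, 11)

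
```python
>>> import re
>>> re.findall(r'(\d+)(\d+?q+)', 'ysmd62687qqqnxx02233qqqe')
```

Pattern: one or more of a digit (captured); then one or more of a digit (lazy), then one or more of the literal 'q' (captured).
2 groups means each result is a tuple of 2 captured strings — 2 here.

[('6268', '7qqq'), ('0223', '3qqq')]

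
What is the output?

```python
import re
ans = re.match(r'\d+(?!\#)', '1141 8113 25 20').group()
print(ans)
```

With `match`, the pattern is implicitly anchored at the beginning.
The match spans [0:4] → '1141'.

1141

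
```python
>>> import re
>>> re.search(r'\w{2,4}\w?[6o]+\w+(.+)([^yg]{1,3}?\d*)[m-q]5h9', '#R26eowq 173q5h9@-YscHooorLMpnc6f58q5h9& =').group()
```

The match spans [1:39] → 'R26eowq 173q5h9@-YscHooorLMpnc6f58q5h9'.

'R26eowq 173q5h9@-YscHooorLMpnc6f58q5h9'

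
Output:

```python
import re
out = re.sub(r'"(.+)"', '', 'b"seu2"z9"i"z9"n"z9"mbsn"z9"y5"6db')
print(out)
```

Matches: at [1:31] → '"seu2"z9"i"z9"n"z9"mbsn"z9"y5"'.
Each match is replaced by ''.

b6db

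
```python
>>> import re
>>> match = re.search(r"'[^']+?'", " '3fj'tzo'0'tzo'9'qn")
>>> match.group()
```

"'3fj'"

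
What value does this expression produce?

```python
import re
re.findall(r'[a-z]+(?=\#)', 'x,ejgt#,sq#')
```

['ejgt', 'sq']

The lookaround is zero-width — it requires the adjacent text to match without consuming it, so the asserted text isn't part of the match.
Matches: at [2:6] → 'ejgt'; at [8:10] → 'sq'.
With no groups in the pattern, `findall` gives back each whole match — 2 here.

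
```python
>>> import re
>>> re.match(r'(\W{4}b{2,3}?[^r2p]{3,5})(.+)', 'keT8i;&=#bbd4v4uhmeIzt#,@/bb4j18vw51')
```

None

This matches exactly 4 of a non-word character, then 2 to 3 of a literal 'b' (lazy), then 3 to 5 of any character except [r2p] (captured); then one or more of any character (captured).
With `match`, the pattern is implicitly anchored at the beginning.
Here the pattern fails at index 0, so the call returns None.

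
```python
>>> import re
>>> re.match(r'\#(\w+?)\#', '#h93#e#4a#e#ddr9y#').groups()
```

('h93',)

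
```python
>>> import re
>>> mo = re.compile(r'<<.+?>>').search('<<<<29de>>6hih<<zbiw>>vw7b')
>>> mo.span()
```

(0, 10)

The `?` after the quantifier makes it lazy — it takes as little as possible before letting the rest of the pattern try.
The match spans [0:10] → '<<<<29de>>'.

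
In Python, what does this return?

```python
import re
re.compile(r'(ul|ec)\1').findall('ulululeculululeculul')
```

After group 1 captures some text, `\1` only succeeds where that same text appears again.
Walking the string: at [0:4] match 'ulul', group 1 = 'ul'; at [8:12] match 'ulul', group 1 = 'ul'; at [16:20] match 'ulul', group 1 = 'ul'.
`findall` collects group 1 from each match (3 total).

['ul', 'ul', 'ul']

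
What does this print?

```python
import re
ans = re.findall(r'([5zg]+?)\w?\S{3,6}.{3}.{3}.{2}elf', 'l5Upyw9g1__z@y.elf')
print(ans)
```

This matches one or more of one of [5zg] (lazy) (captured); then optionally a word character, then 3 to 6 of a non-whitespace character, then exactly 3 of any character; then exactly 3 of any character, then exactly 2 of any character, then the literal 'elf'.
Matches: at [1:18] match '5Upyw9g1__z@y.elf', group 1 = '5'.
With a single group, `findall` returns only what that group captured — 1 item.

['5']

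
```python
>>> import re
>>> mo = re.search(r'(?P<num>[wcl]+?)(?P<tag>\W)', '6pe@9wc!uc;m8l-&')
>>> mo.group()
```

The match spans [5:8] → 'wc!'.

'wc!'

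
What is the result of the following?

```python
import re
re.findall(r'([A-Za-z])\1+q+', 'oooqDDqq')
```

['o', 'D']

`\1` is not a pattern — it's the concrete string captured by group 1, re-applied verbatim.
`findall` collects group 1 from each match (2 total).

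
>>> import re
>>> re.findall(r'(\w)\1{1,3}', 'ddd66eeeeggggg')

['d', '6', 'e', 'g']

The backreference `\1` re-matches whatever the first group consumed, character for character.
Scanning left to right: at [0:3] match 'ddd', group 1 = 'd'; at [3:5] match '66', group 1 = '6'; at [5:9] match 'eeee', group 1 = 'e'; at [9:13] match 'gggg', group 1 = 'g'.
One capturing group, so `findall` returns just the captured substring from each match — 4 in all.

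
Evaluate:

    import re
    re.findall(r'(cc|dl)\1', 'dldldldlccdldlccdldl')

['dl', 'dl', 'dl', 'dl']

After group 1 captures some text, `\1` only succeeds where that same text appears again.
Matches: at [0:4] match 'dldl', group 1 = 'dl'; at [4:8] match 'dldl', group 1 = 'dl'; at [10:14] match 'dldl', group 1 = 'dl'; at [16:20] match 'dldl', group 1 = 'dl'.
`findall` collects group 1 from each match (4 total).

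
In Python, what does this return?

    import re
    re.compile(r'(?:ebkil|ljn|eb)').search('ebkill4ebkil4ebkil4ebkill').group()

'ebkil'

`|` is ordered: at each position the engine commits to the first alternative that works.
`re.search` scans for the first position where the pattern succeeds.
The match spans [0:5] → 'ebkil'.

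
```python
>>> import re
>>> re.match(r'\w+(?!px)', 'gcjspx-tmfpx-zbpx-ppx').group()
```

'gcjspx'

Because the assertion is negative and zero-width, positions next to the forbidden text are skipped.
`re.match` only tries the pattern at the start of the string.
The match spans [0:6] → 'gcjspx'.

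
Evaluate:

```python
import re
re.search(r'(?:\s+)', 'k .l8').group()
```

This matches one or more of whitespace (non-capturing group).
`re.search` scans for the first position where the pattern succeeds.
The match spans [1:2] → ' '.

' '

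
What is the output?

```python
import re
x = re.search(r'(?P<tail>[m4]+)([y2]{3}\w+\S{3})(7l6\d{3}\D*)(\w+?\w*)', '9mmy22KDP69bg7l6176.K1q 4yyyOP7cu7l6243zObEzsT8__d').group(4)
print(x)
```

1q

Pattern: one or more of one of [m4] (captured as 'tail'); then exactly 3 of one of [y2], then one or more of a word character, then exactly 3 of a non-whitespace character (captured); then the literal '7l6', then exactly 3 of a digit, then zero or more of a non-digit (captured); then one or more of a word character (lazy), then zero or more of a word character (captured).
`re.search` tries every starting position until one works.
The match spans [1:23] → 'mmy22KDP69bg7l6176.K1q'.
Captured: group 1 = 'mm', group 2 = 'y22KDP69bg', group 3 = '7l6176.K', group 4 = '1q'.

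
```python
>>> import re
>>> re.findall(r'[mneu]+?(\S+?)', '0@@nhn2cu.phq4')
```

['h', '2', '.']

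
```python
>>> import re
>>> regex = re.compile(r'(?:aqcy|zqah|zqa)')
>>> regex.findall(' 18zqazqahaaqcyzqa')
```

Alternation isn't longest-match — the leftmost alternative that fits at this position is chosen.
`findall` yields the raw match text (4 of them) because the pattern has no groups.

['zqa', 'zqah', 'aqcy', 'zqa']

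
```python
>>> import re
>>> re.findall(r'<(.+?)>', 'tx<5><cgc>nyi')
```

['5', 'cgc']

Because the quantifier is non-greedy, it stops expanding at the earliest point where the rest of the pattern can succeed.
Scanning left to right: at [2:5] match '<5>', group 1 = '5'; at [5:10] match '<cgc>', group 1 = 'cgc'.
`findall` collects group 1 from each match (2 total).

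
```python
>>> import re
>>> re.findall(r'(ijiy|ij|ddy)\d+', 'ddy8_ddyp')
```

['ddy']

`findall` collects group 1 from the one match (1 total).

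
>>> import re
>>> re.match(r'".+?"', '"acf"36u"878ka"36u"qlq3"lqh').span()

Because the quantifier is non-greedy, it stops expanding at the earliest point where the rest of the pattern can succeed.
`re.match` only tries the pattern at the start of the string.
The match spans [0:5] → '"acf"'.

(0, 5)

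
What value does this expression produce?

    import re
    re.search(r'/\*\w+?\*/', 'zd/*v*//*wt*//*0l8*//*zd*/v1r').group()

`re.search` tries every starting position until one works.
The match spans [2:7] → '/*v*/'.

'/*v*/'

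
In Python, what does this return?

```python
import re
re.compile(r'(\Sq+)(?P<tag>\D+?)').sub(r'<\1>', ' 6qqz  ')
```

' <6qq>  '

This matches a non-whitespace character, then one or more of a literal 'q' (captured); then one or more of a non-digit (lazy) (captured as 'tag').
Matches: at [1:5] → '6qqz'.
The replacement refers to a captured group, so each match is rewritten using its own captured text.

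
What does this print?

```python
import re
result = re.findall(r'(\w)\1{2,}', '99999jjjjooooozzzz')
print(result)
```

['9', 'j', 'o', 'z']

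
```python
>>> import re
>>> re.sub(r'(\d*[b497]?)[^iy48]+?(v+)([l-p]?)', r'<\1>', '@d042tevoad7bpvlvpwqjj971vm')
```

'@d<042><><>'

This matches zero or more of a digit, then optionally one of [b497] (captured); then one or more of any character except [iy48] (lazy); then one or more of a literal 'v' (captured); then optionally a character in [l-p] (captured).
With the lazy modifier that quantifier settles for the fewest repetitions that let the rest of the pattern succeed (the atoms after it are unaffected and can still be greedy).
Matches: at [2:9] → '042tevo'; at [9:16] → 'ad7bpvl'; at [16:27] → 'vpwqjj971vm'.
The replacement refers to a captured group, so each match is rewritten using its own captured text.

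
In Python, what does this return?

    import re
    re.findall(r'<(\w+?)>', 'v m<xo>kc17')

One capturing group, so `findall` returns just the captured substring from the one match — 1 in all.

['xo']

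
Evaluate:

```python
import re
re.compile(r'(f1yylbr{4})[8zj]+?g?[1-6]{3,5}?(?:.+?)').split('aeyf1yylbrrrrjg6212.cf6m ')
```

Pattern: the literal 'f1y', then the literal 'ylb', then exactly 4 of a literal 'r' (captured); then one or more of one of [8zj] (lazy), then optionally a literal 'g'; then 3 to 5 of a character in [1-6] (lazy); then one or more of any character (lazy) (non-capturing group).
Matches to split on: at [3:19] → 'f1yylbrrrrjg6212'.
The group in the pattern means `split` returns the separators' captures alongside the pieces.

['aey', 'f1yylbrrrr', '.cf6m ']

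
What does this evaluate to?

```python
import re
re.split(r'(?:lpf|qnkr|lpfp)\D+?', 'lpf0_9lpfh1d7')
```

`split` removes every match and returns the 2 fragments in between.

['lpf0_9', '1d7']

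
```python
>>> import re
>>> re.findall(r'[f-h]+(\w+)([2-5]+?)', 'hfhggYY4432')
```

[('YY443', '2')]

This matches one or more of a character in [f-h]; then one or more of a word character (captured); then one or more of a character in [2-5] (lazy) (captured).
2 groups means the one result is a tuple of 2 captured strings — 1 here.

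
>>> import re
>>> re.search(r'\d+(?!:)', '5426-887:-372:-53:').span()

(0, 4)

The negative lookaround is zero-width — it rules out positions where the adjacent text would match, without consuming anything.
`re.search` tries every starting position until one works.
The match spans [0:4] → '5426'.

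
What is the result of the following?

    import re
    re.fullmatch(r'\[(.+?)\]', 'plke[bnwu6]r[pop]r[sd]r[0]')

For `fullmatch`, every character of the input must be accounted for by the pattern.
Here there's no way to consume every character, so the call returns None.

None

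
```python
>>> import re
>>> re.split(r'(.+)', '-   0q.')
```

The pattern matches one or more of any character (captured).
Matches to split on: at [0:7] → '-   0q.'.
The group in the pattern means `split` returns the separators' captures alongside the pieces.

['', '-   0q.', '']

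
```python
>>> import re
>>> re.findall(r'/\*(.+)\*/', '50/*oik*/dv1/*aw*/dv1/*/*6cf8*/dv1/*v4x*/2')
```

['oik*/dv1/*aw*/dv1/*/*6cf8*/dv1/*v4x']

Because there's exactly one group, `findall` drops the full match and keeps group 1 from the one hit.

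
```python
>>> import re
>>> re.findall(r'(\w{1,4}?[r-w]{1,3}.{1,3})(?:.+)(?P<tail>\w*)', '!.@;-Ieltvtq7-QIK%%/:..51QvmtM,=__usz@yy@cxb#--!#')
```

The pattern matches 1 to 4 of a word character (lazy), then 1 to 3 of a character in [r-w], then 1 to 3 of any character (captured); then one or more of any character (non-capturing group); then zero or more of a word character (captured as 'tail').
Matches: at [5:49] match 'Ieltvtq7-QIK%%/:..51QvmtM,=__usz@yy@cxb#--!#', groups = ('Ieltvtq7-', '').
2 groups means the one result is a tuple of 2 captured strings — 1 here.

[('Ieltvtq7-', '')]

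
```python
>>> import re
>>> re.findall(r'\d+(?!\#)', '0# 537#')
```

`(?!…)`/`(?<!…)` only lets a position through if the neighbouring text does NOT match; no characters are consumed.
Walking the string: at [3:5] → '53'.
With no groups in the pattern, `findall` gives back each whole match — 1 here.

['53']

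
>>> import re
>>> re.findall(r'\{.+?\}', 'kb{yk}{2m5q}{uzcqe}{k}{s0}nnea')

['{yk}', '{2m5q}', '{uzcqe}', '{k}', '{s0}']

A non-greedy quantifier consumes as few characters as it can — just enough that the remainder of the pattern still matches from where it stops; whatever follows it matches normally.
`findall` yields the raw match text (5 of them) because the pattern has no groups.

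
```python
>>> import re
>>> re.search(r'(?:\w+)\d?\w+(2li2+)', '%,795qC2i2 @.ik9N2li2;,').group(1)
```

'2li2'

The pattern matches one or more of a word character (non-capturing group); then optionally a digit, then one or more of a word character; then the literal '2li', then one or more of a literal '2' (captured).
`re.search` tries every starting position until one works.
The match spans [13:21] → 'ik9N2li2'.
Captured: group 1 = '2li2'.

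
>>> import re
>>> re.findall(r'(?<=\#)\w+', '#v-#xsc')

['v', 'xsc']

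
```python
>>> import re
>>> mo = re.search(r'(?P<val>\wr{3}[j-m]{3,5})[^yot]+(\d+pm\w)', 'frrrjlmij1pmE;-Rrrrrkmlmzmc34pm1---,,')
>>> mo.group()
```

'frrrjlmij1pmE;-Rrrrrkmlmzmc34pm1'

This matches a word character, then exactly 3 of the literal 'r', then 3 to 5 of a character in [j-m] (captured as 'val'); then one or more of any character except [yot]; then one or more of a digit, then the literal 'pm', then a word character (captured).
Unlike `match`, `search` isn't anchored — it looks for the pattern anywhere in the string.
The match spans [0:32] → 'frrrjlmij1pmE;-Rrrrrkmlmzmc34pm1'.
Captured: group 1 = 'frrrjlm', group 2 = '4pm1'.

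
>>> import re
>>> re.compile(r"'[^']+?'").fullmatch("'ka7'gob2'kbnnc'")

None

`re.fullmatch` requires the pattern to consume the entire string.
Here the pattern can't cover the whole string, so the call returns None.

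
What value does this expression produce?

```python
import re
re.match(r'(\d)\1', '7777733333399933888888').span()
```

(0, 2)

A backreference is literal: `\1` must see the identical characters the first group matched.
`re.match` only tries the pattern at the start of the string.
The match spans [0:2] → '77'.
Captured: group 1 = '7'.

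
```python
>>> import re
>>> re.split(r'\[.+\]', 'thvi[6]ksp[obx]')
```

['thvi', '']

Matches to split on: at [4:15] → '[6]ksp[obx]'.
Splitting on the pattern gives 2 pieces.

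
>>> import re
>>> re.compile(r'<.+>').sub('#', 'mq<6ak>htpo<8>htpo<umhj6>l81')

'mq#l81'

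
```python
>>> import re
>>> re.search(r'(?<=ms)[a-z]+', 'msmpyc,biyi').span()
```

(2, 6)

The `(?=…)`/`(?<=…)` assertion just peeks at neighbouring text; it doesn't advance the match position.
`search` walks the string left to right and returns the first match it finds.
The match spans [2:6] → 'mpyc'.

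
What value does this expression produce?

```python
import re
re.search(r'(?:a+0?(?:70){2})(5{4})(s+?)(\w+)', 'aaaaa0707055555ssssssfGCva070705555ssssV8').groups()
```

The match spans [25:41] → 'a070705555ssssV8'.
Captured: group 1 = '5555', group 2 = 's', group 3 = 'sssV8'.

('5555', 's', 'sssV8')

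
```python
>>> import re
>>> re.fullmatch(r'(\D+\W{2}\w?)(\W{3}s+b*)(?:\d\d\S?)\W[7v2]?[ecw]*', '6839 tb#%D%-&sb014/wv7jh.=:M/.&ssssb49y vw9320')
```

None

`re.fullmatch` is like wrapping the pattern in `^…$` (in single-line mode).
Here the pattern can't cover the whole string, so the call returns None.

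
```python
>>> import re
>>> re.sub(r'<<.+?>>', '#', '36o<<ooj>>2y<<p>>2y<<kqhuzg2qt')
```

'36o#2y#2y<<kqhuzg2qt'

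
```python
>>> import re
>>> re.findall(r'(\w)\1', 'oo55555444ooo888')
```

['o', '5', '5', '4', 'o', '8']

After group 1 captures some text, `\1` only succeeds where that same text appears again.
Walking the string: at [0:2] match 'oo', group 1 = 'o'; at [2:4] match '55', group 1 = '5'; at [4:6] match '55', group 1 = '5'; at [7:9] match '44', group 1 = '4'; at [10:12] match 'oo', group 1 = 'o'; ….
One capturing group, so `findall` returns just the captured substring from each match — 6 in all.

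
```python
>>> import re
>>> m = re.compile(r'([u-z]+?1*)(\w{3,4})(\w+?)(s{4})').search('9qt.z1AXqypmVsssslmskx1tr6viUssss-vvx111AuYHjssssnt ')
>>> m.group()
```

'z1AXqypmVssss'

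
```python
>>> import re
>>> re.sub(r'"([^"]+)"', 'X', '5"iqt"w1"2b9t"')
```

'5Xw1X'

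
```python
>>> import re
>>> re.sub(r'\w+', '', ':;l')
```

':;'

Pattern: one or more of a word character.
`sub` substitutes '' at each match site.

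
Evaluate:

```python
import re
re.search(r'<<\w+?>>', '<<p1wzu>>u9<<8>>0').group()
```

The match spans [0:9] → '<<p1wzu>>'.

'<<p1wzu>>'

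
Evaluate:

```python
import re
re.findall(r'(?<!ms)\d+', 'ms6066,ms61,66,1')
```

['066', '1', '66', '1']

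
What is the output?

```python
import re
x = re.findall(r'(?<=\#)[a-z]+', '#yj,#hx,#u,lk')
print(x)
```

The positive lookaround only admits positions where the adjacent text matches; those characters stay outside the span.
Walking the string: at [1:3] → 'yj'; at [5:7] → 'hx'; at [9:10] → 'u'.
`findall` yields the raw match text (3 of them) because the pattern has no groups.

['yj', 'hx', 'u']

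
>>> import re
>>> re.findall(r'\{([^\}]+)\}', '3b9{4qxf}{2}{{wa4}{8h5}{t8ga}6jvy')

['4qxf', '2', '{wa4', '8h5', 't8ga']

Matches: at [3:9] match '{4qxf}', group 1 = '4qxf'; at [9:12] match '{2}', group 1 = '2'; at [12:18] match '{{wa4}', group 1 = '{wa4'; at [18:23] match '{8h5}', group 1 = '8h5'; at [23:29] match '{t8ga}', group 1 = 't8ga'.
With a single group, `findall` returns only what that group captured — 5 items.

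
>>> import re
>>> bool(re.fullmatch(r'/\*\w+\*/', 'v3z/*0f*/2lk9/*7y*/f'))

False

`re.fullmatch` requires the pattern to consume the entire string.
Here the pattern can't cover the whole string, so the call returns None, and `bool(None)` is False.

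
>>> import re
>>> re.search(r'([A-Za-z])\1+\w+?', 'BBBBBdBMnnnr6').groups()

('B',)

`\1` has to match the exact text group 1 already captured.
`re.search` tries every starting position until one works.
The match spans [0:6] → 'BBBBBd'.
Captured: group 1 = 'B'.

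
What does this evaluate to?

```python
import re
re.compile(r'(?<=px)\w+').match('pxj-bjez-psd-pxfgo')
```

None

`match` is anchored at position 0; if the pattern doesn't fit there, it returns None.
Here the pattern fails at index 0, so the call returns None.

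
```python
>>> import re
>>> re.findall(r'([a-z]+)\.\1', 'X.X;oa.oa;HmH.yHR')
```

`\1` is not a pattern — it's the concrete string captured by group 1, re-applied verbatim.
`findall` collects group 1 from the one match (1 total).

['oa']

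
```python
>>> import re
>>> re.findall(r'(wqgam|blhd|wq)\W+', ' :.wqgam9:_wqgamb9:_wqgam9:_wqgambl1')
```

[]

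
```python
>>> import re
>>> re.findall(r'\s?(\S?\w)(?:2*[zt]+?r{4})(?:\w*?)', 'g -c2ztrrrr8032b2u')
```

This matches optionally whitespace; then optionally a non-whitespace character, then a word character (captured); then zero or more of a literal '2', then one or more of one of [zt] (lazy), then exactly 4 of the literal 'r' (non-capturing group); then zero or more of a word character (lazy) (non-capturing group).
Walking the string: at [1:11] match ' -c2ztrrrr', group 1 = '-c'.
One capturing group, so `findall` returns just the captured substring from the one match — 1 in all.

['-c']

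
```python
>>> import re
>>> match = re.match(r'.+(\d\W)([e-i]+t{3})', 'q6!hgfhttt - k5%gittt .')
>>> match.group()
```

The pattern matches one or more of any character; then a digit, then a non-word character (captured); then one or more of a character in [e-i], then exactly 3 of the literal 't' (captured).
`re.match` won't scan ahead — the pattern has to work from the very first character.
The match spans [0:21] → 'q6!hgfhttt - k5%gittt'.
Captured: group 1 = '5%', group 2 = 'gittt'.

'q6!hgfhttt - k5%gittt'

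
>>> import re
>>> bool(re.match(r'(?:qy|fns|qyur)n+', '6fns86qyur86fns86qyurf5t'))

With `match`, the pattern is implicitly anchored at the beginning.
Here the string doesn't start with a match, so the call returns None, and `bool(None)` is False.

False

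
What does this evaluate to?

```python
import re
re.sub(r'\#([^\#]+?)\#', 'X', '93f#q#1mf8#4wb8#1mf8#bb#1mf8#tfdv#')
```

Matches: at [3:6] → '#q#'; at [10:16] → '#4wb8#'; at [20:24] → '#bb#'; at [28:34] → '#tfdv#'.
Every occurrence is swapped for 'X'.

'93fX1mf8X1mf8X1mf8X'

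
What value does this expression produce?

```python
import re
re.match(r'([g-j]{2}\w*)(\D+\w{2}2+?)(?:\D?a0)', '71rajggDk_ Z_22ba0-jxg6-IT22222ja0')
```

None

This matches exactly 2 of a character in [g-j], then zero or more of a word character (captured); then one or more of a non-digit, then exactly 2 of a word character, then one or more of the literal '2' (lazy) (captured); then optionally a non-digit, then the literal 'a0' (non-capturing group).
`match` is anchored at position 0; if the pattern doesn't fit there, it returns None.
Here position 0 doesn't satisfy it, so the call returns None.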